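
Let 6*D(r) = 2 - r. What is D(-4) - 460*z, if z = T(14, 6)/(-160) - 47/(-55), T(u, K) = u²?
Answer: 3771/22 ≈ 171.41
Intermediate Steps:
D(r) = ⅓ - r/6 (D(r) = (2 - r)/6 = ⅓ - r/6)
z = -163/440 (z = 14²/(-160) - 47/(-55) = 196*(-1/160) - 47*(-1/55) = -49/40 + 47/55 = -163/440 ≈ -0.37045)
D(-4) - 460*z = (⅓ - ⅙*(-4)) - 460*(-163/440) = (⅓ + ⅔) + 3749/22 = 1 + 3749/22 = 3771/22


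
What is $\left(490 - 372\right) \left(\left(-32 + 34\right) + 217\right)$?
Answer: $25842$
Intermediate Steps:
$\left(490 - 372\right) \left(\left(-32 + 34\right) + 217\right) = 118 \left(2 + 217\right) = 118 \cdot 219 = 25842$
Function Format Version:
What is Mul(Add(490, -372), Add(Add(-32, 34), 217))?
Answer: 25842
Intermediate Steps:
Mul(Add(490, -372), Add(Add(-32, 34), 217)) = Mul(118, Add(2, 217)) = Mul(118, 219) = 25842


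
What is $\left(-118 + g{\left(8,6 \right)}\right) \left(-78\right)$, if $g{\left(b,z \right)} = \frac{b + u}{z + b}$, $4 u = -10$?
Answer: $\frac{128427}{14} \approx 9173.4$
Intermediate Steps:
$u = - \frac{5}{2}$ ($u = \frac{1}{4} \left(-10\right) = - \frac{5}{2} \approx -2.5$)
$g{\left(b,z \right)} = \frac{- \frac{5}{2} + b}{b + z}$ ($g{\left(b,z \right)} = \frac{b - \frac{5}{2}}{z + b} = \frac{- \frac{5}{2} + b}{b + z}$)
$\left(-118 + g{\left(8,6 \right)}\right) \left(-78\right) = \left(-118 + \frac{- \frac{5}{2} + 8}{8 + 6}\right) \left(-78\right) = \left(-118 + \frac{1}{14} \cdot \frac{11}{2}\right) \left(-78\right) = \left(-118 + \frac{11}{28}\right) \left(-78\right) = \left(- \frac{3293}{28}\right) \left(-78\right) = \frac{128427}{14}$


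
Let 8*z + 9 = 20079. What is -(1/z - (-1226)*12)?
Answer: -147634924/10035 ≈ -14712.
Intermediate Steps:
z = 10035/4 (z = -9/8 + (⅛)*20079 = -9/8 + 20079/8 = 10035/4 ≈ 2508.8)
-(1/z - (-1226)*12) = -(1/(10035/4) - (-1226)*12) = -(4/10035 - 1*(-14712)) = -(4/10035 + 14712) = -1*147634924/10035 = -147634924/10035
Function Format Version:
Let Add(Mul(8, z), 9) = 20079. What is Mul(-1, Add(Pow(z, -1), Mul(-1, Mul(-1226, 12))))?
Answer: Rational(-147634924, 10035) ≈ -14712.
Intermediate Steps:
z = Rational(10035, 4) (z = Add(Rational(-9, 8), Mul(Rational(1, 8), 20079)) = Add(Rational(-9, 8), Rational(20079, 8)) = Rational(10035, 4) ≈ 2508.8)
Mul(-1, Add(Pow(z, -1), Mul(-1, Mul(-1226, 12)))) = Mul(-1, Add(Pow(Rational(10035, 4), -1), Mul(-1, Mul(-1226, 12)))) = Mul(-1, Add(Rational(4, 10035), Mul(-1, -14712))) = Mul(-1, Add(Rational(4, 10035), 14712)) = Mul(-1, Rational(147634924, 10035)) = Rational(-147634924, 10035)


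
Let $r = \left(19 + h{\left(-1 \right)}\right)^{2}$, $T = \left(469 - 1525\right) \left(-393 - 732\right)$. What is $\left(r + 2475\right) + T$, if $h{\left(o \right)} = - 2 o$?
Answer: $1190916$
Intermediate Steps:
$T = 1188000$ ($T = \left(-1056\right) \left(-1125\right) = 1188000$)
$r = 441$ ($r = \left(19 - -2\right)^{2} = \left(19 + 2\right)^{2} = 21^{2} = 441$)
$\left(r + 2475\right) + T = \left(441 + 2475\right) + 1188000 = 2916 + 1188000 = 1190916$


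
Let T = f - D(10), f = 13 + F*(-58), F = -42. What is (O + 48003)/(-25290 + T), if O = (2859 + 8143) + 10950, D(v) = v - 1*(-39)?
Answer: -13991/4578 ≈ -3.0561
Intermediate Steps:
D(v) = 39 + v (D(v) = v + 39 = 39 + v)
O = 21952 (O = 11002 + 10950 = 21952)
f = 2449 (f = 13 - 42*(-58) = 13 + 2436 = 2449)
T = 2400 (T = 2449 - (39 + 10) = 2449 - 1*49 = 2449 - 49 = 2400)
(O + 48003)/(-25290 + T) = (21952 + 48003)/(-25290 + 2400) = 69955/(-22890) = 69955*(-1/22890) = -13991/4578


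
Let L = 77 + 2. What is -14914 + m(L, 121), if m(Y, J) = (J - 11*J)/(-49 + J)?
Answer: -537509/36 ≈ -14931.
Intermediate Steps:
L = 79
m(Y, J) = -10*J/(-49 + J) (m(Y, J) = (-10*J)/(-49 + J) = -10*J/(-49 + J))
-14914 + m(L, 121) = -14914 - 10*121/(-49 + 121) = -14914 - 10*121/72 = -14914 - 10*121*1/72 = -14914 - 605/36 = -537509/36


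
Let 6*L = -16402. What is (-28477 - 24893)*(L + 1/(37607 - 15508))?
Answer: 3224151009840/22099 ≈ 1.4590e+8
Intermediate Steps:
L = -8201/3 (L = (⅙)*(-16402) = -8201/3 ≈ -2733.7)
(-28477 - 24893)*(L + 1/(37607 - 15508)) = (-28477 - 24893)*(-8201/3 + 1/(37607 - 15508)) = -53370*(-8201/3 + 1/22099) = -53370*(-181233896/66297) = 3224151009840/22099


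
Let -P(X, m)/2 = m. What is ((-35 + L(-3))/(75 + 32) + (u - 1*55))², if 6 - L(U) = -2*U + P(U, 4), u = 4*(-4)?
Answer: 58125376/11449 ≈ 5076.9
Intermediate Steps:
u = -16
P(X, m) = -2*m
L(U) = 14 + 2*U (L(U) = 6 - (-2*U - 2*4) = 6 - (-2*U - 8) = 6 - (-8 - 2*U) = 6 + (8 + 2*U) = 14 + 2*U)
((-35 + L(-3))/(75 + 32) + (u - 1*55))² = ((-35 + (14 + 2*(-3)))/(75 + 32) + (-16 - 1*55))² = ((-35 + (14 - 6))/107 + (-16 - 55))² = ((-35 + 8)*(1/107) - 71)² = (-27*1/107 - 71)² = (-27/107 - 71)² = (-7624/107)² = 58125376/11449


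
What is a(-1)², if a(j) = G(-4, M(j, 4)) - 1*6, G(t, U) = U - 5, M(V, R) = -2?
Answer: 169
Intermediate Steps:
G(t, U) = -5 + U
a(j) = -13 (a(j) = (-5 - 2) - 1*6 = -7 - 6 = -13)
a(-1)² = (-13)² = 169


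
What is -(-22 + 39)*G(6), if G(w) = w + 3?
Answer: -153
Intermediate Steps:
G(w) = 3 + w
-(-22 + 39)*G(6) = -(-22 + 39)*(3 + 6) = -17*9 = -1*153 = -153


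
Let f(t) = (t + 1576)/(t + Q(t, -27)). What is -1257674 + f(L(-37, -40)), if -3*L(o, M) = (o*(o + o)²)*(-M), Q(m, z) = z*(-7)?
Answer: -10193498771470/8105047 ≈ -1.2577e+6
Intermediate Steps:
Q(m, z) = -7*z
L(o, M) = 4*M*o³/3 (L(o, M) = -o*(o + o)²*(-M)/3 = -o*(2*o)²*(-M)/3 = -o*(4*o²)*(-M)/3 = -4*o³*(-M)/3 = -(-4)*M*o³/3 = 4*M*o³/3)
f(t) = (1576 + t)/(189 + t) (f(t) = (t + 1576)/(t - 7*(-27)) = (1576 + t)/(t + 189) = (1576 + t)/(189 + t))
-1257674 + f(L(-37, -40)) = -1257674 + (1576 + (4/3)*(-40)*(-37)³)/(189 + (4/3)*(-40)*(-37)³) = -1257674 + (1576 + (4/3)*(-40)*(-50653))/(189 + (4/3)*(-40)*(-50653)) = -1257674 + (1576 + 8104480/3)/(189 + 8104480/3) = -1257674 + (8109208/3)/(8105047/3) = -1257674 + (3/8105047)*(8109208/3) = -1257674 + 8109208/8105047 = -10193498771470/8105047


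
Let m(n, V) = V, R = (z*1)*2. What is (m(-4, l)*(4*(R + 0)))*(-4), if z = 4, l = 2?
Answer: -256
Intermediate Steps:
R = 8 (R = (4*1)*2 = 4*2 = 8)
(m(-4, l)*(4*(R + 0)))*(-4) = (2*(4*(8 + 0)))*(-4) = (2*(4*8))*(-4) = (2*32)*(-4) = 64*(-4) = -256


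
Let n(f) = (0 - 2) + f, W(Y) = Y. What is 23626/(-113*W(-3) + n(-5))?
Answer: 11813/166 ≈ 71.163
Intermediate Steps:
n(f) = -2 + f
23626/(-113*W(-3) + n(-5)) = 23626/(-113*(-3) + (-2 - 5)) = 23626/(339 - 7) = 23626/332 = 23626*(1/332) = 11813/166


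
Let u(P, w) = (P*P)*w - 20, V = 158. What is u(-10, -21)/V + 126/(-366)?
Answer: -66319/4819 ≈ -13.762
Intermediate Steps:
u(P, w) = -20 + w*P**2 (u(P, w) = P**2*w - 20 = w*P**2 - 20 = -20 + w*P**2)
u(-10, -21)/V + 126/(-366) = (-20 - 21*(-10)**2)/158 + 126/(-366) = (-20 - 21*100)*(1/158) + 126*(-1/366) = (-20 - 2100)*(1/158) - 21/61 = -2120*1/158 - 21/61 = -1060/79 - 21/61 = -66319/4819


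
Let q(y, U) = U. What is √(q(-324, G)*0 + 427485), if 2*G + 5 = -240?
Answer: √427485 ≈ 653.82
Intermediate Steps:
G = -245/2 (G = -5/2 + (½)*(-240) = -5/2 - 120 = -245/2 ≈ -122.50)
√(q(-324, G)*0 + 427485) = √(-245/2*0 + 427485) = √(0 + 427485) = √427485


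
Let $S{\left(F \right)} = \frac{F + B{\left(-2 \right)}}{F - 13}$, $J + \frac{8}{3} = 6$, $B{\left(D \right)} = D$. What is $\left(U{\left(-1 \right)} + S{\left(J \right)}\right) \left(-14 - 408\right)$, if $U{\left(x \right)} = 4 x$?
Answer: $\frac{50640}{29} \approx 1746.2$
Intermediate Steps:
$J = \frac{10}{3}$ ($J = - \frac{8}{3} + 6 = \frac{10}{3} \approx 3.3333$)
$S{\left(F \right)} = \frac{-2 + F}{-13 + F}$ ($S{\left(F \right)} = \frac{F - 2}{F - 13} = \frac{-2 + F}{-13 + F}$)
$\left(U{\left(-1 \right)} + S{\left(J \right)}\right) \left(-14 - 408\right) = \left(4 \left(-1\right) + \frac{-2 + \frac{10}{3}}{-13 + \frac{10}{3}}\right) \left(-14 - 408\right) = \left(-4 + \frac{1}{- \frac{29}{3}} \cdot \frac{4}{3}\right) \left(-422\right) = \left(-4 - \frac{4}{29}\right) \left(-422\right) = \left(- \frac{120}{29}\right) \left(-422\right) = \frac{50640}{29}$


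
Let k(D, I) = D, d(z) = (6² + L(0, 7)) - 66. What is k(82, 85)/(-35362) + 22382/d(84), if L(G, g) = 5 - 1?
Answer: -197868604/229853 ≈ -860.85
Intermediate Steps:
L(G, g) = 4
d(z) = -26 (d(z) = (6² + 4) - 66 = (36 + 4) - 66 = 40 - 66 = -26)
k(82, 85)/(-35362) + 22382/d(84) = 82/(-35362) + 22382/(-26) = 82*(-1/35362) + 22382*(-1/26) = -41/17681 - 11191/13 = -197868604/229853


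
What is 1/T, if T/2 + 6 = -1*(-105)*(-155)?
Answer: -1/32562 ≈ -3.0711e-5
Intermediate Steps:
T = -32562 (T = -12 + 2*(-1*(-105)*(-155)) = -12 + 2*(105*(-155)) = -12 + 2*(-16275) = -12 - 32550 = -32562)
1/T = 1/(-32562) = -1/32562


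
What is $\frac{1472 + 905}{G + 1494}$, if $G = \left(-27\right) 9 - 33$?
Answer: $\frac{2377}{1218} \approx 1.9516$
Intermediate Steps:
$G = -276$ ($G = -243 - 33 = -276$)
$\frac{1472 + 905}{G + 1494} = \frac{1472 + 905}{-276 + 1494} = \frac{2377}{1218}$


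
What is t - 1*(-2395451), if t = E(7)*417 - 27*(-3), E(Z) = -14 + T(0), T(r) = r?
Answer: 2389694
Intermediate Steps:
E(Z) = -14 (E(Z) = -14 + 0 = -14)
t = -5757 (t = -14*417 - 27*(-3) = -5838 + 81 = -5757)
t - 1*(-2395451) = -5757 - 1*(-2395451) = -5757 + 2395451 = 2389694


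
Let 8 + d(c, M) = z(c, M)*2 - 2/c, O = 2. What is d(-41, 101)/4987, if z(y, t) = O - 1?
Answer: -244/204467 ≈ -0.0011933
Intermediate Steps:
z(y, t) = 1 (z(y, t) = 2 - 1 = 1)
d(c, M) = -6 - 2/c (d(c, M) = -8 + (1*2 - 2/c) = -8 + (2 - 2/c) = -6 - 2/c)
d(-41, 101)/4987 = (-6 - 2/(-41))/4987 = (-6 - 2*(-1/41))*(1/4987) = (-6 + 2/41)*(1/4987) = -244/41*1/4987 = -244/204467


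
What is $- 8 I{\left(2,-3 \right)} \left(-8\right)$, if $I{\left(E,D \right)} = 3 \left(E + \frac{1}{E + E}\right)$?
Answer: $432$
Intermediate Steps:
$I{\left(E,D \right)} = 3 E + \frac{3}{2 E}$ ($I{\left(E,D \right)} = 3 \left(E + \frac{1}{2 E}\right) = 3 E + \frac{3}{2 E}$)
$- 8 I{\left(2,-3 \right)} \left(-8\right) = - 8 \left(3 \cdot 2 + \frac{3}{2 \cdot 2}\right) \left(-8\right) = - 8 \left(6 + \frac{3}{2} \cdot \frac{1}{2}\right) \left(-8\right) = - 8 \left(6 + \frac{3}{4}\right) \left(-8\right) = \left(-8\right) \frac{27}{4} \left(-8\right) = \left(-54\right) \left(-8\right) = 432$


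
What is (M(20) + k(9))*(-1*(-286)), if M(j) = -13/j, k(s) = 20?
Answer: 55341/10 ≈ 5534.1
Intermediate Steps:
(M(20) + k(9))*(-1*(-286)) = (-13/20 + 20)*(-1*(-286)) = (-13*1/20 + 20)*286 = (-13/20 + 20)*286 = (387/20)*286 = 55341/10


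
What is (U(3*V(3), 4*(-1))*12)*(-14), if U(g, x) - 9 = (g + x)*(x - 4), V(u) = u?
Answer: 5208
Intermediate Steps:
U(g, x) = 9 + (-4 + x)*(g + x) (U(g, x) = 9 + (g + x)*(x - 4) = 9 + (g + x)*(-4 + x) = 9 + (-4 + x)*(g + x))
(U(3*V(3), 4*(-1))*12)*(-14) = ((9 + (4*(-1))**2 - 12*3 - 16*(-1) + (3*3)*(4*(-1)))*12)*(-14) = ((9 + (-4)**2 - 4*9 - 4*(-4) + 9*(-4))*12)*(-14) = ((9 + 16 - 36 + 16 - 36)*12)*(-14) = -31*12*(-14) = -372*(-14) = 5208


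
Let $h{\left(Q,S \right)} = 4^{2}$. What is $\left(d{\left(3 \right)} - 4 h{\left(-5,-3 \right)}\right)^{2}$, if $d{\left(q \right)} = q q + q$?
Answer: $2704$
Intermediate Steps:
$h{\left(Q,S \right)} = 16$
$d{\left(q \right)} = q + q^{2}$ ($d{\left(q \right)} = q^{2} + q = q + q^{2}$)
$\left(d{\left(3 \right)} - 4 h{\left(-5,-3 \right)}\right)^{2} = \left(3 \left(1 + 3\right) - 64\right)^{2} = \left(3 \cdot 4 - 64\right)^{2} = \left(12 - 64\right)^{2} = \left(-52\right)^{2} = 2704$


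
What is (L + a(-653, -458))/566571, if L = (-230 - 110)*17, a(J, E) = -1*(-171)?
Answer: -5609/566571 ≈ -0.0098999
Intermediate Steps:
a(J, E) = 171
L = -5780 (L = -340*17 = -5780)
(L + a(-653, -458))/566571 = (-5780 + 171)/566571 = -5609*1/566571 = -5609/566571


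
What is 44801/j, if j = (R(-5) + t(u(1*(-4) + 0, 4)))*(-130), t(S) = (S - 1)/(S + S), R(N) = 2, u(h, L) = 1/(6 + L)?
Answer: 44801/325 ≈ 137.85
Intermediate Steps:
t(S) = (-1 + S)/(2*S) (t(S) = (-1 + S)/((2*S)) = (-1 + S)*(1/(2*S)) = (-1 + S)/(2*S))
j = 325 (j = (2 + (-1 + 1/(6 + 4))/(2*(1/(6 + 4))))*(-130) = (2 + (-1 + 1/10)/(2*(1/10)))*(-130) = (2 + (1/2)*10*(-9/10))*(-130) = (2 - 9/2)*(-130) = -5/2*(-130) = 325)
44801/j = 44801/325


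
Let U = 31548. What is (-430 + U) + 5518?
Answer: 36636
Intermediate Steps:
(-430 + U) + 5518 = (-430 + 31548) + 5518 = 31118 + 5518 = 36636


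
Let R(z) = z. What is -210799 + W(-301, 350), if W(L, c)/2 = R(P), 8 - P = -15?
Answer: -210753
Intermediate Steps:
P = 23 (P = 8 - 1*(-15) = 8 + 15 = 23)
W(L, c) = 46 (W(L, c) = 2*23 = 46)
-210799 + W(-301, 350) = -210799 + 46 = -210753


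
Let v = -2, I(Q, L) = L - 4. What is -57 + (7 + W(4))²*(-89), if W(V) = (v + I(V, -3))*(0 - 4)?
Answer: -164618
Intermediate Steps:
I(Q, L) = -4 + L
W(V) = 36 (W(V) = (-2 + (-4 - 3))*(0 - 4) = (-2 - 7)*(-4) = -9*(-4) = 36)
-57 + (7 + W(4))²*(-89) = -57 + (7 + 36)²*(-89) = -57 + 43²*(-89) = -57 + 1849*(-89) = -57 - 164561 = -164618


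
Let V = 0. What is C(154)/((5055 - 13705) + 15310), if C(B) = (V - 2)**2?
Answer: 1/1665 ≈ 0.00060060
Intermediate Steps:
C(B) = 4 (C(B) = (0 - 2)**2 = (-2)**2 = 4)
C(154)/((5055 - 13705) + 15310) = 4/((5055 - 13705) + 15310) = 4/(-8650 + 15310) = 4/6660 = 4*(1/6660) = 1/1665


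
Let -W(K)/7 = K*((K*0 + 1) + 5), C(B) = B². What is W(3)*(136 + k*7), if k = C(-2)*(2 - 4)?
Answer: -10080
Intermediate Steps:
k = -8 (k = (-2)²*(2 - 4) = 4*(-2) = -8)
W(K) = -42*K (W(K) = -7*K*((K*0 + 1) + 5) = -7*K*((0 + 1) + 5) = -7*K*(1 + 5) = -7*K*6 = -42*K)
W(3)*(136 + k*7) = (-42*3)*(136 - 8*7) = -126*(136 - 56) = -126*80 = -10080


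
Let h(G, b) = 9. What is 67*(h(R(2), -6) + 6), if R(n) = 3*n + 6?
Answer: 1005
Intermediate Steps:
R(n) = 6 + 3*n
67*(h(R(2), -6) + 6) = 67*(9 + 6) = 67*15 = 1005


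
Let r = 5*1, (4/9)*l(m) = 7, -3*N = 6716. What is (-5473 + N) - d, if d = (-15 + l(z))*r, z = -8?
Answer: -92585/12 ≈ -7715.4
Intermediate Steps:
N = -6716/3 (N = -⅓*6716 = -6716/3 ≈ -2238.7)
l(m) = 63/4 (l(m) = (9/4)*7 = 63/4)
r = 5
d = 15/4 (d = (-15 + 63/4)*5 = (¾)*5 = 15/4 ≈ 3.7500)
(-5473 + N) - d = (-5473 - 6716/3) - 1*15/4 = -23135/3 - 15/4 = -92585/12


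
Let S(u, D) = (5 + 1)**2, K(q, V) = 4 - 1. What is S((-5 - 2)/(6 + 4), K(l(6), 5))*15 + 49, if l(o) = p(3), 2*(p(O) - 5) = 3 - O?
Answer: 589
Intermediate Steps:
p(O) = 13/2 - O/2 (p(O) = 5 + (3 - O)/2 = 5 + (3/2 - O/2) = 13/2 - O/2)
l(o) = 5 (l(o) = 13/2 - 1/2*3 = 13/2 - 3/2 = 5)
K(q, V) = 3
S(u, D) = 36 (S(u, D) = 6**2 = 36)
S((-5 - 2)/(6 + 4), K(l(6), 5))*15 + 49 = 36*15 + 49 = 540 + 49 = 589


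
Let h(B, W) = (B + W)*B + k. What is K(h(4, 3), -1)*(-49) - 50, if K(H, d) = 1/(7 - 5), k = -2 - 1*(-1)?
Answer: -149/2 ≈ -74.500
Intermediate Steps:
k = -1 (k = -2 + 1 = -1)
h(B, W) = -1 + B*(B + W) (h(B, W) = (B + W)*B - 1 = B*(B + W) - 1 = -1 + B*(B + W))
K(H, d) = ½ (K(H, d) = 1/2 = ½)
K(h(4, 3), -1)*(-49) - 50 = (½)*(-49) - 50 = -49/2 - 50 = -149/2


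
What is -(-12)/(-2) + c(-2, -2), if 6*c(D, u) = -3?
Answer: -13/2 ≈ -6.5000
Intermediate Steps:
c(D, u) = -½ (c(D, u) = (⅙)*(-3) = -½)
-(-12)/(-2) + c(-2, -2) = -(-12)/(-2) - ½ = -(-12)*(-1)/2 - ½ = -12*½ - ½ = -6 - ½ = -13/2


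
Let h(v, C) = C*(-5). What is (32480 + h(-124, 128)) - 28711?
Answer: 3129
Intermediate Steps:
h(v, C) = -5*C
(32480 + h(-124, 128)) - 28711 = (32480 - 5*128) - 28711 = (32480 - 640) - 28711 = 31840 - 28711 = 3129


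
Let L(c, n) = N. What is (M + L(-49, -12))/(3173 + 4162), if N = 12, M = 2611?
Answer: 2623/7335 ≈ 0.35760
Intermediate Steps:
L(c, n) = 12
(M + L(-49, -12))/(3173 + 4162) = (2611 + 12)/(3173 + 4162) = 2623/7335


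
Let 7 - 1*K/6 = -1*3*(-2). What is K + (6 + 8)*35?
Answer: 496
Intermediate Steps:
K = 6 (K = 42 - 6*(-1*3)*(-2) = 42 - (-18)*(-2) = 42 - 6*6 = 42 - 36 = 6)
K + (6 + 8)*35 = 6 + (6 + 8)*35 = 6 + 14*35 = 6 + 490 = 496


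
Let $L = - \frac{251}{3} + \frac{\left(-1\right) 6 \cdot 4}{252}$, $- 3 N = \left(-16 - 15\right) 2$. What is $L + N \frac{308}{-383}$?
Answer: $- \frac{269123}{2681} \approx -100.38$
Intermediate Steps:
$N = \frac{62}{3}$ ($N = - \frac{\left(-16 - 15\right) 2}{3} = - \frac{\left(-31\right) 2}{3} = \left(- \frac{1}{3}\right) \left(-62\right) = \frac{62}{3} \approx 20.667$)
$L = - \frac{1759}{21}$ ($L = \left(-251\right) \frac{1}{3} + \left(-6\right) 4 \cdot \frac{1}{252} = - \frac{251}{3} - \frac{2}{21} = - \frac{1759}{21} \approx -83.762$)
$L + N \frac{308}{-383} = - \frac{1759}{21} + \frac{62 \frac{308}{-383}}{3} = - \frac{1759}{21} + \frac{62 \cdot 308 \left(- \frac{1}{383}\right)}{3} = - \frac{1759}{21} + \frac{62}{3} \left(- \frac{308}{383}\right) = - \frac{1759}{21} - \frac{19096}{1149} = - \frac{269123}{2681}$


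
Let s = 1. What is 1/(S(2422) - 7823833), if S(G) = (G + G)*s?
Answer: -1/7818989 ≈ -1.2789e-7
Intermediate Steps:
S(G) = 2*G (S(G) = (G + G)*1 = (2*G)*1 = 2*G)
1/(S(2422) - 7823833) = 1/(2*2422 - 7823833) = 1/(4844 - 7823833) = 1/(-7818989) = -1/7818989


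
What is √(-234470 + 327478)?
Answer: 4*√5813 ≈ 304.97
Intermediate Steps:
√(-234470 + 327478) = √93008 = 4*√5813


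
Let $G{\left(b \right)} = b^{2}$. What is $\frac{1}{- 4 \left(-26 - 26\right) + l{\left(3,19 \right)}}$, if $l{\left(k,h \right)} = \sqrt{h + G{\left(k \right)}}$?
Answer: $\frac{52}{10809} - \frac{\sqrt{7}}{21618} \approx 0.0046884$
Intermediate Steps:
$l{\left(k,h \right)} = \sqrt{h + k^{2}}$
$\frac{1}{- 4 \left(-26 - 26\right) + l{\left(3,19 \right)}} = \frac{1}{- 4 \left(-26 - 26\right) + \sqrt{19 + 3^{2}}} = \frac{1}{\left(-4\right) \left(-52\right) + \sqrt{19 + 9}} = \frac{1}{208 + \sqrt{28}} = \frac{1}{208 + 2 \sqrt{7}}$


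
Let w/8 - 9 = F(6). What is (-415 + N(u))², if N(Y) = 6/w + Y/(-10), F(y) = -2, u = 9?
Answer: 3388520521/19600 ≈ 1.7288e+5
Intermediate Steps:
w = 56 (w = 72 + 8*(-2) = 72 - 16 = 56)
N(Y) = 3/28 - Y/10 (N(Y) = 6/56 + Y/(-10) = 6*(1/56) + Y*(-⅒) = 3/28 - Y/10)
(-415 + N(u))² = (-415 + (3/28 - ⅒*9))² = (-415 + (3/28 - 9/10))² = (-415 - 111/140)² = (-58211/140)² = 3388520521/19600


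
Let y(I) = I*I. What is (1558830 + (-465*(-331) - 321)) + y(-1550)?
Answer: 4114924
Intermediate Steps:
y(I) = I**2
(1558830 + (-465*(-331) - 321)) + y(-1550) = (1558830 + (-465*(-331) - 321)) + (-1550)**2 = (1558830 + (153915 - 321)) + 2402500 = (1558830 + 153594) + 2402500 = 1712424 + 2402500 = 4114924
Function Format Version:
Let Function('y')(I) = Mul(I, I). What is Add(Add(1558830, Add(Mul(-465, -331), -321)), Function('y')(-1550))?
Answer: 4114924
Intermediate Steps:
Function('y')(I) = Pow(I, 2)
Add(Add(1558830, Add(Mul(-465, -331), -321)), Function('y')(-1550)) = Add(Add(1558830, Add(Mul(-465, -331), -321)), Pow(-1550, 2)) = Add(Add(1558830, Add(153915, -321)), 2402500) = Add(Add(1558830, 153594), 2402500) = Add(1712424, 2402500) = 4114924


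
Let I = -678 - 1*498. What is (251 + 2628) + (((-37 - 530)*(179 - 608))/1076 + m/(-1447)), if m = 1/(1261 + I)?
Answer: 410932074689/132342620 ≈ 3105.1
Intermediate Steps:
I = -1176 (I = -678 - 498 = -1176)
m = 1/85 (m = 1/(1261 - 1176) = 1/85 ≈ 0.011765)
(251 + 2628) + (((-37 - 530)*(179 - 608))/1076 + m/(-1447)) = (251 + 2628) + (((-37 - 530)*(179 - 608))/1076 + (1/85)/(-1447)) = 2879 + (-567*(-429)*(1/1076) + (1/85)*(-1/1447)) = 2879 + (243243*(1/1076) - 1/122995) = 2879 + (243243/1076 - 1/122995) = 2879 + 29917671709/132342620 = 410932074689/132342620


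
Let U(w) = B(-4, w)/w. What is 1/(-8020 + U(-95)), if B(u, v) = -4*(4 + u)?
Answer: -1/8020 ≈ -0.00012469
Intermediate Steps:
B(u, v) = -16 - 4*u
U(w) = 0 (U(w) = (-16 - 4*(-4))/w = (-16 + 16)/w = 0/w = 0)
1/(-8020 + U(-95)) = 1/(-8020 + 0) = 1/(-8020) = -1/8020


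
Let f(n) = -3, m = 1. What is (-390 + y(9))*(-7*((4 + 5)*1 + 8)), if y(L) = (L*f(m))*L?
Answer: 75327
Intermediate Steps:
y(L) = -3*L**2 (y(L) = (L*(-3))*L = (-3*L)*L = -3*L**2)
(-390 + y(9))*(-7*((4 + 5)*1 + 8)) = (-390 - 3*9**2)*(-7*((4 + 5)*1 + 8)) = (-390 - 3*81)*(-7*(9*1 + 8)) = (-390 - 243)*(-7*(9 + 8)) = -(-4431)*17 = -633*(-119) = 75327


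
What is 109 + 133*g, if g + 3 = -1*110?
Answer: -14920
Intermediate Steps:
g = -113 (g = -3 - 1*110 = -3 - 110 = -113)
109 + 133*g = 109 + 133*(-113) = 109 - 15029 = -14920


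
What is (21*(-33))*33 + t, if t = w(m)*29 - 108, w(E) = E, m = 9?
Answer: -22716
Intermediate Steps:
t = 153 (t = 9*29 - 108 = 261 - 108 = 153)
(21*(-33))*33 + t = (21*(-33))*33 + 153 = -693*33 + 153 = -22869 + 153 = -22716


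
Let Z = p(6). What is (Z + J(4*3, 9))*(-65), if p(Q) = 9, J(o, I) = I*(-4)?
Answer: 1755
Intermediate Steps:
J(o, I) = -4*I
Z = 9
(Z + J(4*3, 9))*(-65) = (9 - 4*9)*(-65) = (9 - 36)*(-65) = -27*(-65) = 1755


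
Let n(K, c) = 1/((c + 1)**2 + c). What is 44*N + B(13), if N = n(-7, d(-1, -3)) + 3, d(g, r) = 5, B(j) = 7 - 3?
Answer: 5620/41 ≈ 137.07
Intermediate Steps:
B(j) = 4
n(K, c) = 1/(c + (1 + c)**2) (n(K, c) = 1/((1 + c)**2 + c) = 1/(c + (1 + c)**2))
N = 124/41 (N = 1/(5 + (1 + 5)**2) + 3 = 1/(5 + 6**2) + 3 = 1/(5 + 36) + 3 = 1/41 + 3 = 124/41 ≈ 3.0244)
44*N + B(13) = 44*(124/41) + 4 = 5456/41 + 4 = 5620/41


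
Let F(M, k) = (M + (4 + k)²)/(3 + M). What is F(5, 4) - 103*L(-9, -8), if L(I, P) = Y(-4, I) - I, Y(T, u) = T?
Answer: -4051/8 ≈ -506.38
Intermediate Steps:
F(M, k) = (M + (4 + k)²)/(3 + M)
L(I, P) = -4 - I
F(5, 4) - 103*L(-9, -8) = (5 + (4 + 4)²)/(3 + 5) - 103*(-4 - 1*(-9)) = (5 + 8²)/8 - 103*(-4 + 9) = (5 + 64)/8 - 103*5 = (⅛)*69 - 515 = 69/8 - 515 = -4051/8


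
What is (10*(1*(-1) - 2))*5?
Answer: -150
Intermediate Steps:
(10*(1*(-1) - 2))*5 = (10*(-1 - 2))*5 = (10*(-3))*5 = -30*5 = -150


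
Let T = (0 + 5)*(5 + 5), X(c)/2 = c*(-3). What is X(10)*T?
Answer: -3000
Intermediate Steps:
X(c) = -6*c (X(c) = 2*(c*(-3)) = 2*(-3*c) = -6*c)
T = 50 (T = 5*10 = 50)
X(10)*T = -6*10*50 = -60*50 = -3000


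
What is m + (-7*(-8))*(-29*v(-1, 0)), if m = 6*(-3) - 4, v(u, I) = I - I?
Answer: -22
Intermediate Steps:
v(u, I) = 0
m = -22 (m = -18 - 4 = -22)
m + (-7*(-8))*(-29*v(-1, 0)) = -22 + (-7*(-8))*(-29*0) = -22 + 56*0 = -22 + 0 = -22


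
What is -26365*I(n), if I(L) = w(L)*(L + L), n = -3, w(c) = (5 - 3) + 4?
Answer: 949140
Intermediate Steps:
w(c) = 6 (w(c) = 2 + 4 = 6)
I(L) = 12*L (I(L) = 6*(L + L) = 6*(2*L) = 12*L)
-26365*I(n) = -316380*(-3) = -26365*(-36) = 949140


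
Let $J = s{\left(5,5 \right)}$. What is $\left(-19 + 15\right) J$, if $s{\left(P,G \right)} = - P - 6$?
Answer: $44$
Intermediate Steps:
$s{\left(P,G \right)} = -6 - P$
$J = -11$ ($J = -6 - 5 = -11$)
$\left(-19 + 15\right) J = \left(-19 + 15\right) \left(-11\right) = \left(-4\right) \left(-11\right) = 44$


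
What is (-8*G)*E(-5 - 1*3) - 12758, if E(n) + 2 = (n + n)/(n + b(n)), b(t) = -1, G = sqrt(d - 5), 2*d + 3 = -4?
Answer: -12758 + 8*I*sqrt(34)/9 ≈ -12758.0 + 5.1831*I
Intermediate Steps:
d = -7/2 (d = -3/2 + (1/2)*(-4) = -3/2 - 2 = -7/2 ≈ -3.5000)
G = I*sqrt(34)/2 (G = sqrt(-7/2 - 5) = sqrt(-17/2) = I*sqrt(34)/2 ≈ 2.9155*I)
E(n) = -2 + 2*n/(-1 + n) (E(n) = -2 + (n + n)/(n - 1) = -2 + (2*n)/(-1 + n) = -2 + 2*n/(-1 + n))
(-8*G)*E(-5 - 1*3) - 12758 = (-4*I*sqrt(34))*(2/(-1 + (-5 - 1*3))) - 12758 = (-4*I*sqrt(34))*(2/(-1 + (-5 - 3))) - 12758 = (-4*I*sqrt(34))*(2/(-1 - 8)) - 12758 = (-4*I*sqrt(34))*(2/(-9)) - 12758 = (-4*I*sqrt(34))*(2*(-1/9)) - 12758 = -4*I*sqrt(34)*(-2/9) - 12758 = 8*I*sqrt(34)/9 - 12758 = -12758 + 8*I*sqrt(34)/9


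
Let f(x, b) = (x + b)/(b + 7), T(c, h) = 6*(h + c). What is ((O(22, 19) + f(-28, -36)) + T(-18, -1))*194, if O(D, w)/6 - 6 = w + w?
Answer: 856316/29 ≈ 29528.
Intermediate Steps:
O(D, w) = 36 + 12*w (O(D, w) = 36 + 6*(w + w) = 36 + 6*(2*w) = 36 + 12*w)
T(c, h) = 6*c + 6*h (T(c, h) = 6*(c + h) = 6*c + 6*h)
f(x, b) = (b + x)/(7 + b)
((O(22, 19) + f(-28, -36)) + T(-18, -1))*194 = (((36 + 12*19) + (-36 - 28)/(7 - 36)) + (6*(-18) + 6*(-1)))*194 = (((36 + 228) - 64/(-29)) + (-108 - 6))*194 = ((264 - 1/29*(-64)) - 114)*194 = ((264 + 64/29) - 114)*194 = (7720/29 - 114)*194 = (4414/29)*194 = 856316/29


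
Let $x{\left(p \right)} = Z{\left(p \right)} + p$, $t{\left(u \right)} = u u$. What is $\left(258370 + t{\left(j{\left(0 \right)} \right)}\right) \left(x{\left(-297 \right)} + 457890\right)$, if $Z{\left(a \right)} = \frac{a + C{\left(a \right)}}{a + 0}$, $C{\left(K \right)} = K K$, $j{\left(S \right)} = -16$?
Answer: $118268893922$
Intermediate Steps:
$C{\left(K \right)} = K^{2}$
$t{\left(u \right)} = u^{2}$
$Z{\left(a \right)} = \frac{a + a^{2}}{a}$ ($Z{\left(a \right)} = \frac{a + a^{2}}{a + 0} = \frac{a + a^{2}}{a}$)
$x{\left(p \right)} = 1 + 2 p$ ($x{\left(p \right)} = \left(1 + p\right) + p = 1 + 2 p$)
$\left(258370 + t{\left(j{\left(0 \right)} \right)}\right) \left(x{\left(-297 \right)} + 457890\right) = \left(258370 + \left(-16\right)^{2}\right) \left(\left(1 + 2 \left(-297\right)\right) + 457890\right) = \left(258370 + 256\right) \left(\left(1 - 594\right) + 457890\right) = 258626 \left(-593 + 457890\right) = 258626 \cdot 457297 = 118268893922$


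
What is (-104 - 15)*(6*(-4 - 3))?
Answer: 4998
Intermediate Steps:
(-104 - 15)*(6*(-4 - 3)) = -714*(-7) = -119*(-42) = 4998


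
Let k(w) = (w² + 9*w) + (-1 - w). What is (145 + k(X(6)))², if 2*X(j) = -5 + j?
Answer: 351649/16 ≈ 21978.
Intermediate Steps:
X(j) = -5/2 + j/2 (X(j) = (-5 + j)/2 = -5/2 + j/2)
k(w) = -1 + w² + 8*w
(145 + k(X(6)))² = (145 + (-1 + (-5/2 + (½)*6)² + 8*(-5/2 + (½)*6)))² = (145 + (-1 + (-5/2 + 3)² + 8*(-5/2 + 3)))² = (145 + (-1 + (½)² + 8*(½)))² = (145 + (-1 + ¼ + 4))² = (145 + 13/4)² = (593/4)² = 351649/16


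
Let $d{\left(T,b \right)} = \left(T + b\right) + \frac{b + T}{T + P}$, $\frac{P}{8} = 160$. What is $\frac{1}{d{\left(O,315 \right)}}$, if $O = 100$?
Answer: $\frac{276}{114623} \approx 0.0024079$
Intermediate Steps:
$P = 1280$ ($P = 8 \cdot 160 = 1280$)
$d{\left(T,b \right)} = T + b + \frac{T + b}{1280 + T}$ ($d{\left(T,b \right)} = \left(T + b\right) + \frac{b + T}{T + 1280} = \left(T + b\right) + \frac{T + b}{1280 + T} = T + b + \frac{T + b}{1280 + T}$)
$\frac{1}{d{\left(O,315 \right)}} = \frac{1}{\frac{1}{1280 + 100} \left(100^{2} + 1281 \cdot 100 + 1281 \cdot 315 + 100 \cdot 315\right)} = \frac{1}{\frac{1}{1380} \left(10000 + 128100 + 403515 + 31500\right)} = \frac{1}{\frac{1}{1380} \cdot 573115} = \frac{1}{\frac{114623}{276}} = \frac{276}{114623}$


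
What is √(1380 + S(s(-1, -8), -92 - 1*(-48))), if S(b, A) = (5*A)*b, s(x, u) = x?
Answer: 40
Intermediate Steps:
S(b, A) = 5*A*b
√(1380 + S(s(-1, -8), -92 - 1*(-48))) = √(1380 + 5*(-92 - 1*(-48))*(-1)) = √(1380 + 5*(-92 + 48)*(-1)) = √(1380 + 5*(-44)*(-1)) = √(1380 + 220) = √1600 = 40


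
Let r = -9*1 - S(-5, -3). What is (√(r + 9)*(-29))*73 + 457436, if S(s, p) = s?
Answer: 457436 - 2117*√5 ≈ 4.5270e+5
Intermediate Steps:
r = -4 (r = -9*1 - 1*(-5) = -9 + 5 = -4)
(√(r + 9)*(-29))*73 + 457436 = (√(-4 + 9)*(-29))*73 + 457436 = (√5*(-29))*73 + 457436 = -29*√5*73 + 457436 = -2117*√5 + 457436 = 457436 - 2117*√5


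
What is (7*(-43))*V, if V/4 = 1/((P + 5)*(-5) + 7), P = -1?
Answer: 1204/13 ≈ 92.615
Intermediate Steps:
V = -4/13 (V = 4/((-1 + 5)*(-5) + 7) = 4/(4*(-5) + 7) = 4/(-20 + 7) = 4/(-13) = 4*(-1/13) = -4/13 ≈ -0.30769)
(7*(-43))*V = (7*(-43))*(-4/13) = -301*(-4/13) = 1204/13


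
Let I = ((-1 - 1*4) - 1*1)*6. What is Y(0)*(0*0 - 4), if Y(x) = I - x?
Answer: 144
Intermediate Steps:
I = -36 (I = ((-1 - 4) - 1)*6 = (-5 - 1)*6 = -6*6 = -36)
Y(x) = -36 - x
Y(0)*(0*0 - 4) = (-36 - 1*0)*(0*0 - 4) = (-36 + 0)*(0 - 4) = -36*(-4) = 144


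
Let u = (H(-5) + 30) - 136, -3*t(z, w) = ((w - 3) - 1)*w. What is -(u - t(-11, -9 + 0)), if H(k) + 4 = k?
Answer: 76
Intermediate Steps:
H(k) = -4 + k
t(z, w) = -w*(-4 + w)/3 (t(z, w) = -((w - 3) - 1)*w/3 = -((-3 + w) - 1)*w/3 = -(-4 + w)*w/3 = -w*(-4 + w)/3)
u = -115 (u = ((-4 - 5) + 30) - 136 = (-9 + 30) - 136 = 21 - 136 = -115)
-(u - t(-11, -9 + 0)) = -(-115 - (-9 + 0)*(4 - (-9 + 0))/3) = -(-115 - (-9)*(4 - 1*(-9))/3) = -(-115 - (-9)*(4 + 9)/3) = -(-115 - (-9)*13/3) = -(-115 - 1*(-39)) = -(-115 + 39) = -1*(-76) = 76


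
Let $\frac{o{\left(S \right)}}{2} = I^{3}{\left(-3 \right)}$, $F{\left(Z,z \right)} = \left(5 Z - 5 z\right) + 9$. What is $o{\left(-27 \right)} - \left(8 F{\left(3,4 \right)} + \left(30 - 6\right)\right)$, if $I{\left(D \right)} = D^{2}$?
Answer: $1402$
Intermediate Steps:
$F{\left(Z,z \right)} = 9 - 5 z + 5 Z$ ($F{\left(Z,z \right)} = \left(- 5 z + 5 Z\right) + 9 = 9 - 5 z + 5 Z$)
$o{\left(S \right)} = 1458$ ($o{\left(S \right)} = 2 \left(\left(-3\right)^{2}\right)^{3} = 2 \cdot 9^{3} = 2 \cdot 729 = 1458$)
$o{\left(-27 \right)} - \left(8 F{\left(3,4 \right)} + \left(30 - 6\right)\right) = 1458 - \left(8 \left(9 - 20 + 5 \cdot 3\right) + \left(30 - 6\right)\right) = 1458 - \left(8 \left(9 - 20 + 15\right) + \left(30 - 6\right)\right) = 1458 - \left(8 \cdot 4 + 24\right) = 1458 - \left(32 + 24\right) = 1458 - 56 = 1402$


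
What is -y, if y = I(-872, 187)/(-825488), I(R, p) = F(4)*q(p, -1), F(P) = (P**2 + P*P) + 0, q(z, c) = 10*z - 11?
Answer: 3718/51593 ≈ 0.072064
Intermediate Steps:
q(z, c) = -11 + 10*z
F(P) = 2*P**2 (F(P) = (P**2 + P**2) + 0 = 2*P**2 + 0 = 2*P**2)
I(R, p) = -352 + 320*p (I(R, p) = (2*4**2)*(-11 + 10*p) = (2*16)*(-11 + 10*p) = 32*(-11 + 10*p) = -352 + 320*p)
y = -3718/51593 (y = (-352 + 320*187)/(-825488) = (-352 + 59840)*(-1/825488) = 59488*(-1/825488) = -3718/51593 ≈ -0.072064)
-y = -1*(-3718/51593) = 3718/51593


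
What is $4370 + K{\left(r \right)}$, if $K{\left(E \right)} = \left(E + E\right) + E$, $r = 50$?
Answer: $4520$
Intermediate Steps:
$K{\left(E \right)} = 3 E$ ($K{\left(E \right)} = 2 E + E = 3 E$)
$4370 + K{\left(r \right)} = 4370 + 3 \cdot 50 = 4370 + 150 = 4520$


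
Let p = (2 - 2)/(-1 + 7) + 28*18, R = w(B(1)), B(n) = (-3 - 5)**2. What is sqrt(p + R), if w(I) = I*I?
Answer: 10*sqrt(46) ≈ 67.823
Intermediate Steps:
B(n) = 64 (B(n) = (-8)**2 = 64)
w(I) = I**2
R = 4096 (R = 64**2 = 4096)
p = 504 (p = 0/6 + 504 = 0*(1/6) + 504 = 0 + 504 = 504)
sqrt(p + R) = sqrt(504 + 4096) = sqrt(4600) = 10*sqrt(46)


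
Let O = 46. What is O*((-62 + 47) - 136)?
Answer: -6946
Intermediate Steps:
O*((-62 + 47) - 136) = 46*((-62 + 47) - 136) = 46*(-15 - 136) = 46*(-151) = -6946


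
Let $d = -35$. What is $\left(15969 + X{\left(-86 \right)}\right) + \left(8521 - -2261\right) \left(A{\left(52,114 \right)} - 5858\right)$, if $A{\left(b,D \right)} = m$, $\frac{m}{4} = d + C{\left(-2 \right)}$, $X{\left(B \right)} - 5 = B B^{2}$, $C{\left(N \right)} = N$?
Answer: $-65376774$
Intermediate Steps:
$X{\left(B \right)} = 5 + B^{3}$ ($X{\left(B \right)} = 5 + B B^{2} = 5 + B^{3}$)
$m = -148$ ($m = 4 \left(-35 - 2\right) = 4 \left(-37\right) = -148$)
$A{\left(b,D \right)} = -148$
$\left(15969 + X{\left(-86 \right)}\right) + \left(8521 - -2261\right) \left(A{\left(52,114 \right)} - 5858\right) = \left(15969 + \left(5 + \left(-86\right)^{3}\right)\right) + \left(8521 - -2261\right) \left(-148 - 5858\right) = \left(15969 + \left(5 - 636056\right)\right) + \left(8521 + \left(-6185 + 8446\right)\right) \left(-6006\right) = \left(15969 - 636051\right) + \left(8521 + 2261\right) \left(-6006\right) = -620082 + 10782 \left(-6006\right) = -620082 - 64756692 = -65376774$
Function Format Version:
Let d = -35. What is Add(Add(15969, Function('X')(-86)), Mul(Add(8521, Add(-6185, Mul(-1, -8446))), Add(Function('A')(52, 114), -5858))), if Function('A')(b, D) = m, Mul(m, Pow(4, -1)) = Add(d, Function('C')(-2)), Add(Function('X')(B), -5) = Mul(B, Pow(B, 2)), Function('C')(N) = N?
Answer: -65376774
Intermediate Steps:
Function('X')(B) = Add(5, Pow(B, 3)) (Function('X')(B) = Add(5, Mul(B, Pow(B, 2))) = Add(5, Pow(B, 3)))
m = -148 (m = Mul(4, Add(-35, -2)) = Mul(4, -37) = -148)
Function('A')(b, D) = -148
Add(Add(15969, Function('X')(-86)), Mul(Add(8521, Add(-6185, Mul(-1, -8446))), Add(Function('A')(52, 114), -5858))) = Add(Add(15969, Add(5, Pow(-86, 3))), Mul(Add(8521, Add(-6185, Mul(-1, -8446))), Add(-148, -5858))) = Add(Add(15969, Add(5, -636056)), Mul(Add(8521, Add(-6185, 8446)), -6006)) = Add(Add(15969, -636051), Mul(Add(8521, 2261), -6006)) = Add(-620082, Mul(10782, -6006)) = Add(-620082, -64756692) = -65376774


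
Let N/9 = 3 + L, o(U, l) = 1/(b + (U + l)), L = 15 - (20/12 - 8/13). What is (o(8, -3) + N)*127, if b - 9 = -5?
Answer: 2268220/117 ≈ 19387.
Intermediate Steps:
b = 4 (b = 9 - 5 = 4)
L = 544/39 (L = 15 - (20*(1/12) - 8*1/13) = 15 - (5/3 - 8/13) = 15 - 1*41/39 = 15 - 41/39 = 544/39 ≈ 13.949)
o(U, l) = 1/(4 + U + l) (o(U, l) = 1/(4 + (U + l)) = 1/(4 + U + l))
N = 1983/13 (N = 9*(3 + 544/39) = 9*(661/39) = 1983/13 ≈ 152.54)
(o(8, -3) + N)*127 = (1/(4 + 8 - 3) + 1983/13)*127 = (1/9 + 1983/13)*127 = (⅑ + 1983/13)*127 = (17860/117)*127 = 2268220/117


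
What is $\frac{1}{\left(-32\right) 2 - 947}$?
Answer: $- \frac{1}{1011} \approx -0.00098912$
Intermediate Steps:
$\frac{1}{\left(-32\right) 2 - 947} = \frac{1}{-64 - 947} = \frac{1}{-1011} = - \frac{1}{1011}$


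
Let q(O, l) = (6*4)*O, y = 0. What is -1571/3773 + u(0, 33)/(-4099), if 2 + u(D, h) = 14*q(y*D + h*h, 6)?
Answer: -1386987775/15465527 ≈ -89.682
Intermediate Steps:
q(O, l) = 24*O
u(D, h) = -2 + 336*h² (u(D, h) = -2 + 14*(24*(0*D + h*h)) = -2 + 14*(24*(0 + h²)) = -2 + 14*(24*h²) = -2 + 336*h²)
-1571/3773 + u(0, 33)/(-4099) = -1571/3773 + (-2 + 336*33²)/(-4099) = -1571*1/3773 + (-2 + 336*1089)*(-1/4099) = -1571/3773 + (-2 + 365904)*(-1/4099) = -1571/3773 + 365902*(-1/4099) = -1571/3773 - 365902/4099 = -1386987775/15465527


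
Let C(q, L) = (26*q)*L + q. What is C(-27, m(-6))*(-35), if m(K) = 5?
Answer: 123795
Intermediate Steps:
C(q, L) = q + 26*L*q (C(q, L) = 26*L*q + q = q + 26*L*q)
C(-27, m(-6))*(-35) = -27*(1 + 26*5)*(-35) = -27*(1 + 130)*(-35) = -27*131*(-35) = -3537*(-35) = 123795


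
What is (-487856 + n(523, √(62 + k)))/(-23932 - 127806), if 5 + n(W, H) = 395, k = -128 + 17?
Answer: 243733/75869 ≈ 3.2126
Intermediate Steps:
k = -111
n(W, H) = 390 (n(W, H) = -5 + 395 = 390)
(-487856 + n(523, √(62 + k)))/(-23932 - 127806) = (-487856 + 390)/(-23932 - 127806) = -487466/(-151738) = -487466*(-1/151738) = 243733/75869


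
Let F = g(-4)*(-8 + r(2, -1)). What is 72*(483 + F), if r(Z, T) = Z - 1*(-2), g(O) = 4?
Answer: 33624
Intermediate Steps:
r(Z, T) = 2 + Z (r(Z, T) = Z + 2 = 2 + Z)
F = -16 (F = 4*(-8 + (2 + 2)) = 4*(-8 + 4) = 4*(-4) = -16)
72*(483 + F) = 72*(483 - 16) = 72*467 = 33624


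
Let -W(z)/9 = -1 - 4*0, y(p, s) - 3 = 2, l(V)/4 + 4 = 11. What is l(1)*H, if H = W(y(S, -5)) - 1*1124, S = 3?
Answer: -31220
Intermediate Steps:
l(V) = 28 (l(V) = -16 + 4*11 = -16 + 44 = 28)
y(p, s) = 5 (y(p, s) = 3 + 2 = 5)
W(z) = 9 (W(z) = -9*(-1 - 4*0) = -9*(-1 + 0) = -9*(-1) = 9)
H = -1115 (H = 9 - 1*1124 = 9 - 1124 = -1115)
l(1)*H = 28*(-1115) = -31220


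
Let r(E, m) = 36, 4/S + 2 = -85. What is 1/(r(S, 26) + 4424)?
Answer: 1/4460 ≈ 0.00022422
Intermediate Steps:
S = -4/87 (S = 4/(-2 - 85) = 4/(-87) = 4*(-1/87) = -4/87 ≈ -0.045977)
1/(r(S, 26) + 4424) = 1/(36 + 4424) = 1/4460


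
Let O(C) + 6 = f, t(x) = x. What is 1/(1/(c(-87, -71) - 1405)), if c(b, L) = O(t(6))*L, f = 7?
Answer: -1476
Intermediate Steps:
O(C) = 1 (O(C) = -6 + 7 = 1)
c(b, L) = L (c(b, L) = 1*L = L)
1/(1/(c(-87, -71) - 1405)) = 1/(1/(-71 - 1405)) = 1/(1/(-1476)) = 1/(-1/1476) = -1476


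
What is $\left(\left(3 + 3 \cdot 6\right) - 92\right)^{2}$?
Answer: $5041$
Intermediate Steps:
$\left(\left(3 + 3 \cdot 6\right) - 92\right)^{2} = \left(\left(3 + 18\right) - 92\right)^{2} = \left(21 - 92\right)^{2} = \left(-71\right)^{2} = 5041$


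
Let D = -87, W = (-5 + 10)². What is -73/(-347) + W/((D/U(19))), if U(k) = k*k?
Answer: -3125324/30189 ≈ -103.53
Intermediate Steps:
W = 25 (W = 5² = 25)
U(k) = k²
-73/(-347) + W/((D/U(19))) = -73/(-347) + 25/((-87/(19²))) = -73*(-1/347) + 25/((-87/361)) = 73/347 + 25/((-87*1/361)) = 73/347 + 25/(-87/361) = 73/347 + 25*(-361/87) = 73/347 - 9025/87 = -3125324/30189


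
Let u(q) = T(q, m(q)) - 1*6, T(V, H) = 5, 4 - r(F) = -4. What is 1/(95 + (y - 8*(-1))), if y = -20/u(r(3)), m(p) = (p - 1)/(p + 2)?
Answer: 1/123 ≈ 0.0081301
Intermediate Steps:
r(F) = 8 (r(F) = 4 - 1*(-4) = 4 + 4 = 8)
m(p) = (-1 + p)/(2 + p)
u(q) = -1 (u(q) = 5 - 1*6 = 5 - 6 = -1)
y = 20 (y = -20/(-1) = -20*(-1) = 20)
1/(95 + (y - 8*(-1))) = 1/(95 + (20 - 8*(-1))) = 1/(95 + (20 + 8)) = 1/(95 + 28) = 1/123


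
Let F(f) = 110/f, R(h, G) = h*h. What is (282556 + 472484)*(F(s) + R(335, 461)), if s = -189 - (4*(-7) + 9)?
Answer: 1440475882560/17 ≈ 8.4734e+10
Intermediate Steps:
R(h, G) = h²
s = -170 (s = -189 - (-28 + 9) = -189 - 1*(-19) = -189 + 19 = -170)
(282556 + 472484)*(F(s) + R(335, 461)) = (282556 + 472484)*(110/(-170) + 335²) = 755040*(110*(-1/170) + 112225) = 755040*(-11/17 + 112225) = 755040*(1907814/17) = 1440475882560/17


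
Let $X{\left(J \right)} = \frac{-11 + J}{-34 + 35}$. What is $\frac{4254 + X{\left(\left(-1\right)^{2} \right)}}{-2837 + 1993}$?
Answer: $- \frac{1061}{211} \approx -5.0284$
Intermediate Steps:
$X{\left(J \right)} = -11 + J$ ($X{\left(J \right)} = \frac{-11 + J}{1} = \left(-11 + J\right) 1 = -11 + J$)
$\frac{4254 + X{\left(\left(-1\right)^{2} \right)}}{-2837 + 1993} = \frac{4254 - \left(11 - \left(-1\right)^{2}\right)}{-2837 + 1993} = \frac{4254 + \left(-11 + 1\right)}{-844} = \left(4254 - 10\right) \left(- \frac{1}{844}\right) = 4244 \left(- \frac{1}{844}\right) = - \frac{1061}{211}$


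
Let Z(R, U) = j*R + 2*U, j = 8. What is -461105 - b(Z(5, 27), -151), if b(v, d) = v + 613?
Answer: -461812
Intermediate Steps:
Z(R, U) = 2*U + 8*R (Z(R, U) = 8*R + 2*U = 2*U + 8*R)
b(v, d) = 613 + v
-461105 - b(Z(5, 27), -151) = -461105 - (613 + (2*27 + 8*5)) = -461105 - (613 + (54 + 40)) = -461105 - (613 + 94) = -461105 - 1*707 = -461105 - 707 = -461812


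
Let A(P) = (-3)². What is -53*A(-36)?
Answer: -477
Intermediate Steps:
A(P) = 9
-53*A(-36) = -53*9 = -477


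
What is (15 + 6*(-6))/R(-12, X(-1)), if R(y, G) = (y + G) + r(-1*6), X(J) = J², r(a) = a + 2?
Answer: 7/5 ≈ 1.4000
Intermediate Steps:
r(a) = 2 + a
R(y, G) = -4 + G + y (R(y, G) = (y + G) + (2 - 1*6) = (G + y) + (2 - 6) = (G + y) - 4 = -4 + G + y)
(15 + 6*(-6))/R(-12, X(-1)) = (15 + 6*(-6))/(-4 + (-1)² - 12) = (15 - 36)/(-4 + 1 - 12) = -21/(-15) = -21*(-1/15) = 7/5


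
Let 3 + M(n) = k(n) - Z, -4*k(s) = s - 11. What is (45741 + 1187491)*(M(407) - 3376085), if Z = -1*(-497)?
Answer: -4164234762688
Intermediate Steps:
Z = 497
k(s) = 11/4 - s/4 (k(s) = -(s - 11)/4 = -(-11 + s)/4 = 11/4 - s/4)
M(n) = -1989/4 - n/4 (M(n) = -3 + ((11/4 - n/4) - 1*497) = -3 + ((11/4 - n/4) - 497) = -3 + (-1977/4 - n/4) = -1989/4 - n/4)
(45741 + 1187491)*(M(407) - 3376085) = (45741 + 1187491)*((-1989/4 - ¼*407) - 3376085) = 1233232*((-1989/4 - 407/4) - 3376085) = 1233232*(-599 - 3376085) = 1233232*(-3376684) = -4164234762688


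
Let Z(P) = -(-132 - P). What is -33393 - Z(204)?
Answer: -33729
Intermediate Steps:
Z(P) = 132 + P
-33393 - Z(204) = -33393 - (132 + 204) = -33393 - 1*336 = -33393 - 336 = -33729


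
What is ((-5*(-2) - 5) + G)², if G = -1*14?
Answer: 81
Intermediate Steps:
G = -14
((-5*(-2) - 5) + G)² = ((-5*(-2) - 5) - 14)² = ((10 - 5) - 14)² = (5 - 14)² = (-9)² = 81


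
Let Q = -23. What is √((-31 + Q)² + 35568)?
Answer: 6*√1069 ≈ 196.17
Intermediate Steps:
√((-31 + Q)² + 35568) = √((-31 - 23)² + 35568) = √((-54)² + 35568) = √(2916 + 35568) = √38484 = 6*√1069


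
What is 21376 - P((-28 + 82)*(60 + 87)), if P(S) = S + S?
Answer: 5500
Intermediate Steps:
P(S) = 2*S
21376 - P((-28 + 82)*(60 + 87)) = 21376 - 2*(-28 + 82)*(60 + 87) = 21376 - 2*54*147 = 21376 - 2*7938 = 21376 - 1*15876 = 21376 - 15876 = 5500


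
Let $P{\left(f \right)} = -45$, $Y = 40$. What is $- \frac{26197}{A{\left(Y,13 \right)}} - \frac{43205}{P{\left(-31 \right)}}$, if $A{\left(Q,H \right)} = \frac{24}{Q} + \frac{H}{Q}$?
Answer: $- \frac{9111203}{333} \approx -27361.0$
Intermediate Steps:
$- \frac{26197}{A{\left(Y,13 \right)}} - \frac{43205}{P{\left(-31 \right)}} = - \frac{26197}{\frac{1}{40} \left(24 + 13\right)} - \frac{43205}{-45} = - \frac{26197}{\frac{1}{40} \cdot 37} - - \frac{8641}{9} = - \frac{26197}{\frac{37}{40}} + \frac{8641}{9} = \left(-26197\right) \frac{40}{37} + \frac{8641}{9} = - \frac{1047880}{37} + \frac{8641}{9} = - \frac{9111203}{333}$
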